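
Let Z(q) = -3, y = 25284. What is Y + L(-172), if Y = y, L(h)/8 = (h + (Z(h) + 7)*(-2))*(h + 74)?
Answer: 166404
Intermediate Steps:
L(h) = 8*(-8 + h)*(74 + h) (L(h) = 8*((h + (-3 + 7)*(-2))*(h + 74)) = 8*((h + 4*(-2))*(74 + h)) = 8*((h - 8)*(74 + h)) = 8*((-8 + h)*(74 + h)) = 8*(-8 + h)*(74 + h))
Y = 25284
Y + L(-172) = 25284 + (-4736 + 8*(-172)² + 528*(-172)) = 25284 + (-4736 + 8*29584 - 90816) = 25284 + (-4736 + 236672 - 90816) = 25284 + 141120 = 166404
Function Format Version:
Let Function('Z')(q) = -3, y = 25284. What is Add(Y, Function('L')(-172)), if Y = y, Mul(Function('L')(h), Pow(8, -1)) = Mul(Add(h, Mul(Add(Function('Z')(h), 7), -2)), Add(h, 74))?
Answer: 166404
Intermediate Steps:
Function('L')(h) = Mul(8, Add(-8, h), Add(74, h)) (Function('L')(h) = Mul(8, Mul(Add(h, Mul(Add(-3, 7), -2)), Add(h, 74))) = Mul(8, Mul(Add(h, Mul(4, -2)), Add(74, h))) = Mul(8, Mul(Add(h, -8), Add(74, h))) = Mul(8, Mul(Add(-8, h), Add(74, h))) = Mul(8, Add(-8, h), Add(74, h)))
Y = 25284
Add(Y, Function('L')(-172)) = Add(25284, Add(-4736, Mul(8, Pow(-172, 2)), Mul(528, -172))) = Add(25284, Add(-4736, Mul(8, 29584), -90816)) = Add(25284, Add(-4736, 236672, -90816)) = Add(25284, 141120) = 166404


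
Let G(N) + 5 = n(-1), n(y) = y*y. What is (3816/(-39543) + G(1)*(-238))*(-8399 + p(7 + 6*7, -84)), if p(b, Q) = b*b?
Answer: -75257145920/13181 ≈ -5.7095e+6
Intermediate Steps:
n(y) = y²
G(N) = -4 (G(N) = -5 + (-1)² = -5 + 1 = -4)
p(b, Q) = b²
(3816/(-39543) + G(1)*(-238))*(-8399 + p(7 + 6*7, -84)) = (3816/(-39543) - 4*(-238))*(-8399 + (7 + 6*7)²) = (3816*(-1/39543) + 952)*(-8399 + (7 + 42)²) = (-1272/13181 + 952)*(-8399 + 49²) = 12547040*(-8399 + 2401)/13181 = (12547040/13181)*(-5998) = -75257145920/13181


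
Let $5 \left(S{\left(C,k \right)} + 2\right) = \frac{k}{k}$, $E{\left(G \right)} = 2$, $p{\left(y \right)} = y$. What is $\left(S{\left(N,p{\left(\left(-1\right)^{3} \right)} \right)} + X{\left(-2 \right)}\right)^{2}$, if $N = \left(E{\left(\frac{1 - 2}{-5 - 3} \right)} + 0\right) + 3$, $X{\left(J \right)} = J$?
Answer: $\frac{361}{25} \approx 14.44$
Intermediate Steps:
$N = 5$ ($N = \left(2 + 0\right) + 3 = 2 + 3 = 5$)
$S{\left(C,k \right)} = - \frac{9}{5}$ ($S{\left(C,k \right)} = -2 + \frac{k \frac{1}{k}}{5} = -2 + \frac{1}{5} \cdot 1 = -2 + \frac{1}{5} = - \frac{9}{5}$)
$\left(S{\left(N,p{\left(\left(-1\right)^{3} \right)} \right)} + X{\left(-2 \right)}\right)^{2} = \left(- \frac{9}{5} - 2\right)^{2} = \left(- \frac{19}{5}\right)^{2} = \frac{361}{25}$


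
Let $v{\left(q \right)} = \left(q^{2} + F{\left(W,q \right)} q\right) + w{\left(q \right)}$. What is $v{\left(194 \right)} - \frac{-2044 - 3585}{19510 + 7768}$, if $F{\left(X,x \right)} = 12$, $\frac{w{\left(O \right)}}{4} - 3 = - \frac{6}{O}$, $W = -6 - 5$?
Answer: $\frac{105775355493}{2645966} \approx 39976.0$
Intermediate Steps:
$W = -11$
$w{\left(O \right)} = 12 - \frac{24}{O}$ ($w{\left(O \right)} = 12 + 4 \left(- \frac{6}{O}\right) = 12 - \frac{24}{O}$)
$v{\left(q \right)} = 12 + q^{2} - \frac{24}{q} + 12 q$ ($v{\left(q \right)} = \left(q^{2} + 12 q\right) + \left(12 - \frac{24}{q}\right) = 12 + q^{2} - \frac{24}{q} + 12 q$)
$v{\left(194 \right)} - \frac{-2044 - 3585}{19510 + 7768} = \left(12 + 194^{2} - \frac{24}{194} + 12 \cdot 194\right) - \frac{-2044 - 3585}{19510 + 7768} = \left(12 + 37636 - \frac{12}{97} + 2328\right) - - \frac{5629}{27278} = \left(12 + 37636 - \frac{12}{97} + 2328\right) - \left(-5629\right) \frac{1}{27278} = \frac{3877660}{97} - - \frac{5629}{27278} = \frac{3877660}{97} + \frac{5629}{27278} = \frac{105775355493}{2645966}$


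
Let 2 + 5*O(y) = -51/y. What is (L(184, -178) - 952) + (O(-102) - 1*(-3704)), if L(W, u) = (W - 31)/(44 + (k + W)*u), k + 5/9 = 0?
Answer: 2018932606/733705 ≈ 2751.7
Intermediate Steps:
k = -5/9 (k = -5/9 + 0 = -5/9 ≈ -0.55556)
O(y) = -⅖ - 51/(5*y) (O(y) = -⅖ + (-51/y)/5 = -⅖ - 51/(5*y))
L(W, u) = (-31 + W)/(44 + u*(-5/9 + W)) (L(W, u) = (W - 31)/(44 + (-5/9 + W)*u) = (-31 + W)/(44 + u*(-5/9 + W)))
(L(184, -178) - 952) + (O(-102) - 1*(-3704)) = (9*(-31 + 184)/(396 - 5*(-178) + 9*184*(-178)) - 952) + ((⅕)*(-51 - 2*(-102))/(-102) - 1*(-3704)) = (9*153/(396 + 890 - 294768) - 952) + ((⅕)*(-1/102)*(-51 + 204) + 3704) = (9*153/(-293482) - 952) + ((⅕)*(-1/102)*153 + 3704) = (9*(-1/293482)*153 - 952) + (-3/10 + 3704) = (-1377/293482 - 952) + 37037/10 = -279396241/293482 + 37037/10 = 2018932606/733705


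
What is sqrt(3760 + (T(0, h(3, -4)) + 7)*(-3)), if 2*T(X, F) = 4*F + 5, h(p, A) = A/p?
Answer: 3*sqrt(1662)/2 ≈ 61.151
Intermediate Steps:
T(X, F) = 5/2 + 2*F (T(X, F) = (4*F + 5)/2 = (5 + 4*F)/2 = 5/2 + 2*F)
sqrt(3760 + (T(0, h(3, -4)) + 7)*(-3)) = sqrt(3760 + ((5/2 + 2*(-4/3)) + 7)*(-3)) = sqrt(3760 + ((5/2 - 8/3) + 7)*(-3)) = sqrt(3760 + (-1/6 + 7)*(-3)) = sqrt(3760 + (41/6)*(-3)) = sqrt(3760 - 41/2) = sqrt(7479/2) = 3*sqrt(1662)/2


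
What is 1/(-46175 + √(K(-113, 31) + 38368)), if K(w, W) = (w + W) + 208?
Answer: -46175/2132092131 - √38494/2132092131 ≈ -2.1749e-5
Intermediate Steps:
K(w, W) = 208 + W + w (K(w, W) = (W + w) + 208 = 208 + W + w)
1/(-46175 + √(K(-113, 31) + 38368)) = 1/(-46175 + √((208 + 31 - 113) + 38368)) = 1/(-46175 + √(126 + 38368)) = 1/(-46175 + √38494)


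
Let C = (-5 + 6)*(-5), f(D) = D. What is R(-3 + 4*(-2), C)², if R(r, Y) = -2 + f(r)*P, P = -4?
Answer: 1764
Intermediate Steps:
C = -5 (C = 1*(-5) = -5)
R(r, Y) = -2 - 4*r (R(r, Y) = -2 + r*(-4) = -2 - 4*r)
R(-3 + 4*(-2), C)² = (-2 - 4*(-3 + 4*(-2)))² = (-2 - 4*(-3 - 8))² = (-2 - 4*(-11))² = (-2 + 44)² = 42² = 1764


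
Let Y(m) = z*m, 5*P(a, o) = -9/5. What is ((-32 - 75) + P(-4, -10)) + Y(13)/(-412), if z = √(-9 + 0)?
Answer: -2684/25 - 39*I/412 ≈ -107.36 - 0.09466*I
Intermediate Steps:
P(a, o) = -9/25 (P(a, o) = (-9/5)/5 = (-9*⅕)/5 = (⅕)*(-9/5) = -9/25)
z = 3*I (z = √(-9) = 3*I ≈ 3.0*I)
Y(m) = 3*I*m (Y(m) = (3*I)*m = 3*I*m)
((-32 - 75) + P(-4, -10)) + Y(13)/(-412) = ((-32 - 75) - 9/25) + (3*I*13)/(-412) = (-107 - 9/25) + (39*I)*(-1/412) = -2684/25 - 39*I/412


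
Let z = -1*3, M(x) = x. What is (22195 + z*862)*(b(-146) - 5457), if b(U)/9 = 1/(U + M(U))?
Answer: -31246019877/292 ≈ -1.0701e+8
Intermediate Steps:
z = -3
b(U) = 9/(2*U) (b(U) = 9/(U + U) = 9/((2*U)) = 9*(1/(2*U)) = 9/(2*U))
(22195 + z*862)*(b(-146) - 5457) = (22195 - 3*862)*((9/2)/(-146) - 5457) = (22195 - 2586)*((9/2)*(-1/146) - 5457) = 19609*(-9/292 - 5457) = 19609*(-1593453/292) = -31246019877/292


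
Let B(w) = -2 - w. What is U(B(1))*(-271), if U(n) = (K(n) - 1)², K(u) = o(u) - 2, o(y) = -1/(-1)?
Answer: -1084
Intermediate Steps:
o(y) = 1 (o(y) = -1*(-1) = 1)
K(u) = -1 (K(u) = 1 - 2 = -1)
U(n) = 4 (U(n) = (-1 - 1)² = (-2)² = 4)
U(B(1))*(-271) = 4*(-271) = -1084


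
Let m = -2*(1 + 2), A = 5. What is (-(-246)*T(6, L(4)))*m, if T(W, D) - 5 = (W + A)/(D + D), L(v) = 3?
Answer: -10086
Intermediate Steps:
T(W, D) = 5 + (5 + W)/(2*D) (T(W, D) = 5 + (W + 5)/(D + D) = 5 + (5 + W)/((2*D)) = 5 + (5 + W)*(1/(2*D)) = 5 + (5 + W)/(2*D))
m = -6 (m = -2*3 = -6)
(-(-246)*T(6, L(4)))*m = -(-246)*(1/2)*(5 + 6 + 10*3)/3*(-6) = -(-246)*(1/2)*(1/3)*(5 + 6 + 30)*(-6) = -(-246)*(1/2)*(1/3)*41*(-6) = -(-246)*41/6*(-6) = -82*(-41/2)*(-6) = 1681*(-6) = -10086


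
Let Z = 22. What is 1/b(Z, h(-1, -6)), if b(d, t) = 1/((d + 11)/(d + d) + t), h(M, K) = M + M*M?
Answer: 3/4 ≈ 0.75000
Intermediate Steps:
h(M, K) = M + M**2
b(d, t) = 1/(t + (11 + d)/(2*d)) (b(d, t) = 1/((11 + d)/((2*d)) + t) = 1/((11 + d)*(1/(2*d)) + t) = 1/((11 + d)/(2*d) + t) = 1/(t + (11 + d)/(2*d)))
1/b(Z, h(-1, -6)) = 1/(2*22/(11 + 22 + 2*22*(-(1 - 1)))) = 1/(2*22/(11 + 22 + 2*22*(-1*0))) = 1/(2*22/(11 + 22 + 2*22*0)) = 1/(2*22/(11 + 22 + 0)) = 1/(2*22/33) = 1/(2*22*(1/33)) = 1/(4/3) = 3/4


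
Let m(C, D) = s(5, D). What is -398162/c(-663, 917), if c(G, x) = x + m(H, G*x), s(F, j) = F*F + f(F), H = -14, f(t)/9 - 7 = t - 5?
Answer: -398162/1005 ≈ -396.18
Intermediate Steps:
f(t) = 18 + 9*t (f(t) = 63 + 9*(t - 5) = 63 + 9*(-5 + t) = 63 + (-45 + 9*t) = 18 + 9*t)
s(F, j) = 18 + F² + 9*F (s(F, j) = F*F + (18 + 9*F) = F² + (18 + 9*F) = 18 + F² + 9*F)
m(C, D) = 88 (m(C, D) = 18 + 5² + 9*5 = 18 + 25 + 45 = 88)
c(G, x) = 88 + x (c(G, x) = x + 88 = 88 + x)
-398162/c(-663, 917) = -398162/(88 + 917) = -398162/1005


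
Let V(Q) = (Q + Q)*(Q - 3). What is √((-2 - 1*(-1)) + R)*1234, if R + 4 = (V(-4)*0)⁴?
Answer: 1234*I*√5 ≈ 2759.3*I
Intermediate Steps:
V(Q) = 2*Q*(-3 + Q) (V(Q) = (2*Q)*(-3 + Q) = 2*Q*(-3 + Q))
R = -4 (R = -4 + ((2*(-4)*(-3 - 4))*0)⁴ = -4 + ((2*(-4)*(-7))*0)⁴ = -4 + (56*0)⁴ = -4 + 0⁴ = -4 + 0 = -4)
√((-2 - 1*(-1)) + R)*1234 = √((-2 - 1*(-1)) - 4)*1234 = √((-2 + 1) - 4)*1234 = √(-1 - 4)*1234 = √(-5)*1234 = (I*√5)*1234 = 1234*I*√5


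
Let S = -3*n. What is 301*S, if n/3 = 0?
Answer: 0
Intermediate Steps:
n = 0 (n = 3*0 = 0)
S = 0 (S = -3*0 = 0)
301*S = 301*0 = 0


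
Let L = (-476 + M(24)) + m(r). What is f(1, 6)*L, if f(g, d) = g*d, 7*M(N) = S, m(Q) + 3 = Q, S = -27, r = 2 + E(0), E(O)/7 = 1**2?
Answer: -19902/7 ≈ -2843.1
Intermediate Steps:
E(O) = 7 (E(O) = 7*1**2 = 7*1 = 7)
r = 9 (r = 2 + 7 = 9)
m(Q) = -3 + Q
M(N) = -27/7 (M(N) = (1/7)*(-27) = -27/7)
f(g, d) = d*g
L = -3317/7 (L = (-476 - 27/7) + (-3 + 9) = -3359/7 + 6 = -3317/7 ≈ -473.86)
f(1, 6)*L = (6*1)*(-3317/7) = 6*(-3317/7) = -19902/7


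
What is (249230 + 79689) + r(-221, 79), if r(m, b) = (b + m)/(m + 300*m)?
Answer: 21880020941/66521 ≈ 3.2892e+5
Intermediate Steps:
r(m, b) = (b + m)/(301*m) (r(m, b) = (b + m)/((301*m)) = (b + m)*(1/(301*m)) = (b + m)/(301*m))
(249230 + 79689) + r(-221, 79) = (249230 + 79689) + (1/301)*(79 - 221)/(-221) = 328919 + (1/301)*(-1/221)*(-142) = 328919 + 142/66521 = 21880020941/66521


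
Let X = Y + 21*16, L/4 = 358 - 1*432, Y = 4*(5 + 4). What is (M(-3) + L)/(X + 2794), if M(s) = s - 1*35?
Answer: -167/1583 ≈ -0.10550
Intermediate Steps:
Y = 36 (Y = 4*9 = 36)
L = -296 (L = 4*(358 - 1*432) = 4*(358 - 432) = 4*(-74) = -296)
M(s) = -35 + s (M(s) = s - 35 = -35 + s)
X = 372 (X = 36 + 21*16 = 36 + 336 = 372)
(M(-3) + L)/(X + 2794) = ((-35 - 3) - 296)/(372 + 2794) = (-38 - 296)/3166 = -334*1/3166 = -167/1583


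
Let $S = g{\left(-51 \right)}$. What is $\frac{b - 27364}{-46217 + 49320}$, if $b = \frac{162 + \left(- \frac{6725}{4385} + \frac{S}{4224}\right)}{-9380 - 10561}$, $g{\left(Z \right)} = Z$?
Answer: $- \frac{224598905938369}{25468871517056} \approx -8.8186$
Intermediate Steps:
$S = -51$
$b = - \frac{66043841}{8207821952}$ ($b = \frac{162 - \left(\frac{17}{1408} + \frac{1345}{877}\right)}{-9380 - 10561} = \frac{162 - \frac{1908669}{1234816}}{-19941} = \left(162 - \frac{1908669}{1234816}\right) \left(- \frac{1}{19941}\right) = \frac{198131523}{1234816} \left(- \frac{1}{19941}\right) = - \frac{66043841}{8207821952} \approx -0.0080464$)
$\frac{b - 27364}{-46217 + 49320} = \frac{- \frac{66043841}{8207821952} - 27364}{-46217 + 49320} = - \frac{224598905938369}{8207821952 \cdot 3103} = \left(- \frac{224598905938369}{8207821952}\right) \frac{1}{3103} = - \frac{224598905938369}{25468871517056}$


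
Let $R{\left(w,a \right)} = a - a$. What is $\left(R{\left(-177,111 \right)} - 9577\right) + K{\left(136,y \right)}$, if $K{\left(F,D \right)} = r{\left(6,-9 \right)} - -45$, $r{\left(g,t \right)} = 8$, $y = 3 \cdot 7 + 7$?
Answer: $-9524$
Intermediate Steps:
$y = 28$ ($y = 21 + 7 = 28$)
$R{\left(w,a \right)} = 0$
$K{\left(F,D \right)} = 53$ ($K{\left(F,D \right)} = 8 - -45 = 8 + 45 = 53$)
$\left(R{\left(-177,111 \right)} - 9577\right) + K{\left(136,y \right)} = \left(0 - 9577\right) + 53 = -9577 + 53 = -9524$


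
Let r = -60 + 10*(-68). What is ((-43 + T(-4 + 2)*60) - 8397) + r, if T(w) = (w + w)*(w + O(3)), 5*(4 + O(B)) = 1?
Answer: -7788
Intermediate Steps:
O(B) = -19/5 (O(B) = -4 + (⅕)*1 = -4 + ⅕ = -19/5)
T(w) = 2*w*(-19/5 + w) (T(w) = (w + w)*(w - 19/5) = (2*w)*(-19/5 + w) = 2*w*(-19/5 + w))
r = -740 (r = -60 - 680 = -740)
((-43 + T(-4 + 2)*60) - 8397) + r = ((-43 + (2*(-4 + 2)*(-19 + 5*(-4 + 2))/5)*60) - 8397) - 740 = ((-43 + ((⅖)*(-2)*(-19 + 5*(-2)))*60) - 8397) - 740 = ((-43 + ((⅖)*(-2)*(-19 - 10))*60) - 8397) - 740 = ((-43 + ((⅖)*(-2)*(-29))*60) - 8397) - 740 = ((-43 + (116/5)*60) - 8397) - 740 = ((-43 + 1392) - 8397) - 740 = (1349 - 8397) - 740 = -7048 - 740 = -7788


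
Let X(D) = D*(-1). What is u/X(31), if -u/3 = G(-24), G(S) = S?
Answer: -72/31 ≈ -2.3226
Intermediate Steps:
X(D) = -D
u = 72 (u = -3*(-24) = 72)
u/X(31) = 72/((-1*31)) = 72/(-31) = 72*(-1/31) = -72/31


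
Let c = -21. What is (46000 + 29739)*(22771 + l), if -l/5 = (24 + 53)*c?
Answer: 2337002584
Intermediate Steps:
l = 8085 (l = -5*(24 + 53)*(-21) = -385*(-21) = -5*(-1617) = 8085)
(46000 + 29739)*(22771 + l) = (46000 + 29739)*(22771 + 8085) = 75739*30856 = 2337002584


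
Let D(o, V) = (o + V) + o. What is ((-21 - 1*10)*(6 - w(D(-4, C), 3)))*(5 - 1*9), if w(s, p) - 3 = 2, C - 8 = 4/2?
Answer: 124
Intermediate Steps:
C = 10 (C = 8 + 4/2 = 8 + 4*(½) = 8 + 2 = 10)
D(o, V) = V + 2*o (D(o, V) = (V + o) + o = V + 2*o)
w(s, p) = 5 (w(s, p) = 3 + 2 = 5)
((-21 - 1*10)*(6 - w(D(-4, C), 3)))*(5 - 1*9) = ((-21 - 1*10)*(6 - 1*5))*(5 - 1*9) = ((-21 - 10)*(6 - 5))*(5 - 9) = -31*1*(-4) = -31*(-4) = 124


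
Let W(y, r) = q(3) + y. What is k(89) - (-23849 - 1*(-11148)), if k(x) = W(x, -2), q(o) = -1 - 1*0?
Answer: 12789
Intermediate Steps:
q(o) = -1 (q(o) = -1 + 0 = -1)
W(y, r) = -1 + y
k(x) = -1 + x
k(89) - (-23849 - 1*(-11148)) = (-1 + 89) - (-23849 - 1*(-11148)) = 88 - (-23849 + 11148) = 88 - 1*(-12701) = 88 + 12701 = 12789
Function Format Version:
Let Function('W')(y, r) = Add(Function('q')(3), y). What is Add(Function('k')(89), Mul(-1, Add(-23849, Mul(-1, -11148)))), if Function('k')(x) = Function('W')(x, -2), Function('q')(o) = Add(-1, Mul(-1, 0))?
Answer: 12789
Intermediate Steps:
Function('q')(o) = -1 (Function('q')(o) = Add(-1, 0) = -1)
Function('W')(y, r) = Add(-1, y)
Function('k')(x) = Add(-1, x)
Add(Function('k')(89), Mul(-1, Add(-23849, Mul(-1, -11148)))) = Add(Add(-1, 89), Mul(-1, Add(-23849, Mul(-1, -11148)))) = Add(88, Mul(-1, Add(-23849, 11148))) = Add(88, Mul(-1, -12701)) = Add(88, 12701) = 12789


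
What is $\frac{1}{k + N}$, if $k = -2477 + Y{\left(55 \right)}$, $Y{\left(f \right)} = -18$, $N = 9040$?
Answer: $\frac{1}{6545} \approx 0.00015279$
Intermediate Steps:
$k = -2495$ ($k = -2477 - 18 = -2495$)
$\frac{1}{k + N} = \frac{1}{-2495 + 9040} = \frac{1}{6545}$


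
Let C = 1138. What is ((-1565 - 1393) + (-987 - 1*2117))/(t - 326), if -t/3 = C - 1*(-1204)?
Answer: 3031/3676 ≈ 0.82454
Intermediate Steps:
t = -7026 (t = -3*(1138 - 1*(-1204)) = -3*(1138 + 1204) = -3*2342 = -7026)
((-1565 - 1393) + (-987 - 1*2117))/(t - 326) = ((-1565 - 1393) + (-987 - 1*2117))/(-7026 - 326) = (-2958 + (-987 - 2117))/(-7352) = (-2958 - 3104)*(-1/7352) = -6062*(-1/7352) = 3031/3676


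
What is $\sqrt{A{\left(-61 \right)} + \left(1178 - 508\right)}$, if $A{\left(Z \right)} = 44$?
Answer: $\sqrt{714} \approx 26.721$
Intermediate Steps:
$\sqrt{A{\left(-61 \right)} + \left(1178 - 508\right)} = \sqrt{44 + \left(1178 - 508\right)} = \sqrt{44 + 670} = \sqrt{714}$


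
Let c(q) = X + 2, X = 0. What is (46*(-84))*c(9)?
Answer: -7728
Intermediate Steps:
c(q) = 2 (c(q) = 0 + 2 = 2)
(46*(-84))*c(9) = (46*(-84))*2 = -3864*2 = -7728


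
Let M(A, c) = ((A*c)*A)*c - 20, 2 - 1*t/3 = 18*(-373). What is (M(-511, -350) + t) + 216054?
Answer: 31987558682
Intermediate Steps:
t = 20148 (t = 6 - 54*(-373) = 6 - 3*(-6714) = 6 + 20142 = 20148)
M(A, c) = -20 + A**2*c**2 (M(A, c) = (c*A**2)*c - 20 = A**2*c**2 - 20 = -20 + A**2*c**2)
(M(-511, -350) + t) + 216054 = ((-20 + (-511)**2*(-350)**2) + 20148) + 216054 = ((-20 + 261121*122500) + 20148) + 216054 = ((-20 + 31987322500) + 20148) + 216054 = (31987322480 + 20148) + 216054 = 31987342628 + 216054 = 31987558682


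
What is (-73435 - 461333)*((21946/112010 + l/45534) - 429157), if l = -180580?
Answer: 97543151213072797024/425021945 ≈ 2.2950e+11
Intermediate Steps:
(-73435 - 461333)*((21946/112010 + l/45534) - 429157) = (-73435 - 461333)*((21946/112010 - 180580/45534) - 429157) = -534768*((21946*(1/112010) - 180580*1/45534) - 429157) = -534768*((10973/56005 - 90290/22767) - 429157) = -534768*(-4806869159/1275065835 - 429157) = -534768*(-547208235420254/1275065835) = 97543151213072797024/425021945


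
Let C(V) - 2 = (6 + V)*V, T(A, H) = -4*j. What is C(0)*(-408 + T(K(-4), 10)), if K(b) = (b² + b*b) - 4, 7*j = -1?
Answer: -5704/7 ≈ -814.86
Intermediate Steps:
j = -⅐ (j = (⅐)*(-1) = -⅐ ≈ -0.14286)
K(b) = -4 + 2*b² (K(b) = (b² + b²) - 4 = 2*b² - 4 = -4 + 2*b²)
T(A, H) = 4/7 (T(A, H) = -4*(-⅐) = 4/7)
C(V) = 2 + V*(6 + V) (C(V) = 2 + (6 + V)*V = 2 + V*(6 + V))
C(0)*(-408 + T(K(-4), 10)) = (2 + 0² + 6*0)*(-408 + 4/7) = (2 + 0 + 0)*(-2852/7) = 2*(-2852/7) = -5704/7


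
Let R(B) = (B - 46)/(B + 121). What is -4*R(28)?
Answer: 72/149 ≈ 0.48322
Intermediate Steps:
R(B) = (-46 + B)/(121 + B)
-4*R(28) = -4*(-46 + 28)/(121 + 28) = -4*(-18)/149 = -4*(-18/149) = 72/149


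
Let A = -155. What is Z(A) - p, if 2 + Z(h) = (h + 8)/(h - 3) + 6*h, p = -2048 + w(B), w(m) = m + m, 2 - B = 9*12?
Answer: 209971/158 ≈ 1328.9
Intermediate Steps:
B = -106 (B = 2 - 9*12 = 2 - 1*108 = 2 - 108 = -106)
w(m) = 2*m
p = -2260 (p = -2048 + 2*(-106) = -2048 - 212 = -2260)
Z(h) = -2 + 6*h + (8 + h)/(-3 + h) (Z(h) = -2 + ((h + 8)/(h - 3) + 6*h) = -2 + ((8 + h)/(-3 + h) + 6*h) = -2 + (6*h + (8 + h)/(-3 + h)) = -2 + 6*h + (8 + h)/(-3 + h))
Z(A) - p = (14 - 19*(-155) + 6*(-155)²)/(-3 - 155) - 1*(-2260) = (14 + 2945 + 6*24025)/(-158) + 2260 = -(14 + 2945 + 144150)/158 + 2260 = -1/158*147109 + 2260 = -147109/158 + 2260 = 209971/158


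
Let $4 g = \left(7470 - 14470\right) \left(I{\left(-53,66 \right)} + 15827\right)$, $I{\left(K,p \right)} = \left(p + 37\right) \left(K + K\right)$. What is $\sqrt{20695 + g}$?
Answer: $i \sqrt{8570055} \approx 2927.5 i$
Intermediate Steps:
$I{\left(K,p \right)} = 2 K \left(37 + p\right)$ ($I{\left(K,p \right)} = \left(37 + p\right) 2 K = 2 K \left(37 + p\right)$)
$g = -8590750$ ($g = \frac{\left(7470 - 14470\right) \left(2 \left(-53\right) \left(37 + 66\right) + 15827\right)}{4} = \frac{\left(-7000\right) \left(2 \left(-53\right) 103 + 15827\right)}{4} = \frac{\left(-7000\right) \left(-10918 + 15827\right)}{4} = \frac{\left(-7000\right) 4909}{4} = \frac{1}{4} \left(-34363000\right) = -8590750$)
$\sqrt{20695 + g} = \sqrt{20695 - 8590750} = \sqrt{-8570055} = i \sqrt{8570055}$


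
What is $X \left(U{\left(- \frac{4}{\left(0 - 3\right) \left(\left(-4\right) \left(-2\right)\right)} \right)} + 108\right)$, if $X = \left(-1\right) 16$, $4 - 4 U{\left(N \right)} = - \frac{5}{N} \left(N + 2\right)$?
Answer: $-2004$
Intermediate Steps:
$U{\left(N \right)} = 1 + \frac{5 \left(2 + N\right)}{4 N}$ ($U{\left(N \right)} = 1 - \frac{- \frac{5}{N} \left(N + 2\right)}{4} = 1 - \frac{- \frac{5}{N} \left(2 + N\right)}{4} = 1 - \frac{\left(-5\right) \frac{1}{N} \left(2 + N\right)}{4} = 1 + \frac{5 \left(2 + N\right)}{4 N}$)
$X = -16$
$X \left(U{\left(- \frac{4}{\left(0 - 3\right) \left(\left(-4\right) \left(-2\right)\right)} \right)} + 108\right) = - 16 \left(\frac{10 + 9 \left(- \frac{4}{\left(0 - 3\right) \left(\left(-4\right) \left(-2\right)\right)}\right)}{4 \left(- \frac{4}{\left(0 - 3\right) \left(\left(-4\right) \left(-2\right)\right)}\right)} + 108\right) = - 16 \left(\frac{10 + 9 \left(- \frac{4}{\left(-3\right) 8}\right)}{4 \left(- \frac{4}{\left(-3\right) 8}\right)} + 108\right) = - 16 \left(\frac{10 + 9 \left(- \frac{4}{-24}\right)}{4 \left(- \frac{4}{-24}\right)} + 108\right) = - 16 \left(\frac{10 + 9 \left(\left(-4\right) \left(- \frac{1}{24}\right)\right)}{4 \left(\left(-4\right) \left(- \frac{1}{24}\right)\right)} + 108\right) = - 16 \left(\frac{\frac{1}{\frac{1}{6}} \left(10 + 9 \cdot \frac{1}{6}\right)}{4} + 108\right) = - 16 \left(\frac{1}{4} \cdot 6 \left(10 + \frac{3}{2}\right) + 108\right) = - 16 \left(\frac{1}{4} \cdot 6 \cdot \frac{23}{2} + 108\right) = - 16 \left(\frac{69}{4} + 108\right) = \left(-16\right) \frac{501}{4} = -2004$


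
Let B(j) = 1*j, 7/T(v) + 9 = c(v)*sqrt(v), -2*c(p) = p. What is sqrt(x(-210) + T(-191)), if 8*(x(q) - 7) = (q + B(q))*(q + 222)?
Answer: sqrt(7)*sqrt((1604 - 16999*I*sqrt(191))/(-18 + 191*I*sqrt(191))) ≈ 0.00010624 - 24.96*I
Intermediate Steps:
c(p) = -p/2
T(v) = 7/(-9 - v**(3/2)/2) (T(v) = 7/(-9 + (-v/2)*sqrt(v)) = 7/(-9 - v**(3/2)/2))
B(j) = j
x(q) = 7 + q*(222 + q)/4 (x(q) = 7 + ((q + q)*(q + 222))/8 = 7 + ((2*q)*(222 + q))/8 = 7 + (2*q*(222 + q))/8 = 7 + q*(222 + q)/4)
sqrt(x(-210) + T(-191)) = sqrt((7 + (1/4)*(-210)**2 + (111/2)*(-210)) + 14/(-18 - (-191)**(3/2))) = sqrt((7 + (1/4)*44100 - 11655) + 14/(-18 - (-191)*I*sqrt(191))) = sqrt((7 + 11025 - 11655) + 14/(-18 + 191*I*sqrt(191))) = sqrt(-623 + 14/(-18 + 191*I*sqrt(191)))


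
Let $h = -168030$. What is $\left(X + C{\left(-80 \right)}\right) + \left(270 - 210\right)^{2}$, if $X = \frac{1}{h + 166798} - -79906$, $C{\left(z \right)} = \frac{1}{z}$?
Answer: $\frac{257198439}{3080} \approx 83506.0$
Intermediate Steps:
$X = \frac{98444191}{1232}$ ($X = \frac{1}{-168030 + 166798} - -79906 = \frac{1}{-1232} + 79906 = - \frac{1}{1232} + 79906 = \frac{98444191}{1232} \approx 79906.0$)
$\left(X + C{\left(-80 \right)}\right) + \left(270 - 210\right)^{2} = \left(\frac{98444191}{1232} + \frac{1}{-80}\right) + \left(270 - 210\right)^{2} = \left(\frac{98444191}{1232} - \frac{1}{80}\right) + 60^{2} = \frac{246110439}{3080} + 3600 = \frac{257198439}{3080}$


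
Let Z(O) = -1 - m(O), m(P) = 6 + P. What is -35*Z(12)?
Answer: 665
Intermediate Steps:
Z(O) = -7 - O (Z(O) = -1 - (6 + O) = -1 + (-6 - O) = -7 - O)
-35*Z(12) = -35*(-7 - 1*12) = -35*(-7 - 12) = -35*(-19) = 665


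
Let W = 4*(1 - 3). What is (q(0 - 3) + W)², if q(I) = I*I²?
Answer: 1225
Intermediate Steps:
W = -8 (W = 4*(-2) = -8)
q(I) = I³
(q(0 - 3) + W)² = ((0 - 3)³ - 8)² = ((-3)³ - 8)² = (-27 - 8)² = (-35)² = 1225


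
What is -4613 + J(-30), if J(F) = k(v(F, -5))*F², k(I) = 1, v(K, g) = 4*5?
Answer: -3713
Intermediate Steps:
v(K, g) = 20
J(F) = F² (J(F) = 1*F² = F²)
-4613 + J(-30) = -4613 + (-30)² = -4613 + 900 = -3713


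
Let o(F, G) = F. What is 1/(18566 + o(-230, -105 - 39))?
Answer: 1/18336 ≈ 5.4537e-5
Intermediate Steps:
1/(18566 + o(-230, -105 - 39)) = 1/(18566 - 230) = 1/18336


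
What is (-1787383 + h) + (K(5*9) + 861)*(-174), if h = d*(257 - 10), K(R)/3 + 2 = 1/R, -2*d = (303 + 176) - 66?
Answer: -19871701/10 ≈ -1.9872e+6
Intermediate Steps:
d = -413/2 (d = -((303 + 176) - 66)/2 = -(479 - 66)/2 = -1/2*413 = -413/2 ≈ -206.50)
K(R) = -6 + 3/R
h = -102011/2 (h = -413*(257 - 10)/2 = -413/2*247 = -102011/2 ≈ -51006.)
(-1787383 + h) + (K(5*9) + 861)*(-174) = (-1787383 - 102011/2) + ((-6 + 3/((5*9))) + 861)*(-174) = -3676777/2 + ((-6 + 3/45) + 861)*(-174) = -3676777/2 + ((-6 + 3*(1/45)) + 861)*(-174) = -3676777/2 + ((-6 + 1/15) + 861)*(-174) = -3676777/2 + (-89/15 + 861)*(-174) = -3676777/2 + (12826/15)*(-174) = -3676777/2 - 743908/5 = -19871701/10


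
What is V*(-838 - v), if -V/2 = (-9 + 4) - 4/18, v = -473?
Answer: -34310/9 ≈ -3812.2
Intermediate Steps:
V = 94/9 (V = -2*((-9 + 4) - 4/18) = -2*(-5 - 4*1/18) = -2*(-5 - 2/9) = -2*(-47/9) = 94/9 ≈ 10.444)
V*(-838 - v) = 94*(-838 - 1*(-473))/9 = 94*(-838 + 473)/9 = (94/9)*(-365) = -34310/9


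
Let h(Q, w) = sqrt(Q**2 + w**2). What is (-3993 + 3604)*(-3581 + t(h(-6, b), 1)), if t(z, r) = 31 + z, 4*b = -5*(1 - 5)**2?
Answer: 1380950 - 778*sqrt(109) ≈ 1.3728e+6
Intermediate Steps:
b = -20 (b = (-5*(1 - 5)**2)/4 = (-5*(-4)**2)/4 = (-5*16)/4 = (1/4)*(-80) = -20)
(-3993 + 3604)*(-3581 + t(h(-6, b), 1)) = (-3993 + 3604)*(-3581 + (31 + sqrt((-6)**2 + (-20)**2))) = -389*(-3581 + (31 + sqrt(36 + 400))) = -389*(-3581 + (31 + sqrt(436))) = -389*(-3581 + (31 + 2*sqrt(109))) = -389*(-3550 + 2*sqrt(109)) = 1380950 - 778*sqrt(109)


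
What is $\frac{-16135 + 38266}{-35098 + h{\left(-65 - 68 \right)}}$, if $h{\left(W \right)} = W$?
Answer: $- \frac{22131}{35231} \approx -0.62817$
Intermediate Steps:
$\frac{-16135 + 38266}{-35098 + h{\left(-65 - 68 \right)}} = \frac{-16135 + 38266}{-35098 - 133} = \frac{22131}{-35098 - 133} = \frac{22131}{-35231} = 22131 \left(- \frac{1}{35231}\right) = - \frac{22131}{35231}$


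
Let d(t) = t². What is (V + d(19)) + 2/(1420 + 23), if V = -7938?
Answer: -10933609/1443 ≈ -7577.0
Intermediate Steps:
(V + d(19)) + 2/(1420 + 23) = (-7938 + 19²) + 2/(1420 + 23) = (-7938 + 361) + 2/1443 = -7577 + (1/1443)*2 = -7577 + 2/1443 = -10933609/1443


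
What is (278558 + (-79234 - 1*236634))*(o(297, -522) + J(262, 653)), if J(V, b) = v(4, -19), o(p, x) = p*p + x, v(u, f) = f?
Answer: -3270893080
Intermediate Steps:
o(p, x) = x + p**2 (o(p, x) = p**2 + x = x + p**2)
J(V, b) = -19
(278558 + (-79234 - 1*236634))*(o(297, -522) + J(262, 653)) = (278558 + (-79234 - 1*236634))*((-522 + 297**2) - 19) = (278558 + (-79234 - 236634))*((-522 + 88209) - 19) = (278558 - 315868)*(87687 - 19) = -37310*87668 = -3270893080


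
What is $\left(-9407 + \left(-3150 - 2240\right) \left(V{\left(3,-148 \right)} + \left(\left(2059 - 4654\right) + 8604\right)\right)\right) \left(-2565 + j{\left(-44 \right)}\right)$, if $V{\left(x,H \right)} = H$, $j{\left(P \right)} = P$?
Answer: $82444913973$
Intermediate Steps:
$\left(-9407 + \left(-3150 - 2240\right) \left(V{\left(3,-148 \right)} + \left(\left(2059 - 4654\right) + 8604\right)\right)\right) \left(-2565 + j{\left(-44 \right)}\right) = \left(-9407 + \left(-3150 - 2240\right) \left(-148 + \left(\left(2059 - 4654\right) + 8604\right)\right)\right) \left(-2565 - 44\right) = \left(-9407 - 5390 \left(-148 + \left(\left(2059 - 4654\right) + 8604\right)\right)\right) \left(-2609\right) = \left(-9407 - 5390 \left(-148 + \left(-2595 + 8604\right)\right)\right) \left(-2609\right) = \left(-9407 - 5390 \left(-148 + 6009\right)\right) \left(-2609\right) = \left(-9407 - 31590790\right) \left(-2609\right) = \left(-31600197\right) \left(-2609\right) = 82444913973$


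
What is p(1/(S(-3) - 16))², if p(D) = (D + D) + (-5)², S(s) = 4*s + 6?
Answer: 75076/121 ≈ 620.46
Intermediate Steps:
S(s) = 6 + 4*s
p(D) = 25 + 2*D (p(D) = 2*D + 25 = 25 + 2*D)
p(1/(S(-3) - 16))² = (25 + 2/((6 + 4*(-3)) - 16))² = (25 + 2/((6 - 12) - 16))² = (25 + 2/(-6 - 16))² = (25 + 2/(-22))² = (25 + 2*(-1/22))² = (25 - 1/11)² = (274/11)² = 75076/121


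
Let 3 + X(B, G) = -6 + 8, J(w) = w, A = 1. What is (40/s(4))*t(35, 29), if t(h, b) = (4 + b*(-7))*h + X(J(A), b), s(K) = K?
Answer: -69660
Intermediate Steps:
X(B, G) = -1 (X(B, G) = -3 + (-6 + 8) = -3 + 2 = -1)
t(h, b) = -1 + h*(4 - 7*b) (t(h, b) = (4 + b*(-7))*h - 1 = (4 - 7*b)*h - 1 = h*(4 - 7*b) - 1 = -1 + h*(4 - 7*b))
(40/s(4))*t(35, 29) = (40/4)*(-1 + 4*35 - 7*29*35) = (40*(¼))*(-1 + 140 - 7105) = 10*(-6966) = -69660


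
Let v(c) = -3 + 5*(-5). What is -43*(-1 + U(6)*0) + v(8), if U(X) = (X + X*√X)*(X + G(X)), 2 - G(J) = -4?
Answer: 15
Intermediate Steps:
v(c) = -28 (v(c) = -3 - 25 = -28)
G(J) = 6 (G(J) = 2 - 1*(-4) = 2 + 4 = 6)
U(X) = (6 + X)*(X + X^(3/2)) (U(X) = (X + X*√X)*(X + 6) = (X + X^(3/2))*(6 + X) = (6 + X)*(X + X^(3/2)))
-43*(-1 + U(6)*0) + v(8) = -43*(-1 + (6² + 6^(5/2) + 6*6 + 6*6^(3/2))*0) - 28 = -43*(-1 + (36 + 36*√6 + 36 + 6*(6*√6))*0) - 28 = -43*(-1 + (36 + 36*√6 + 36 + 36*√6)*0) - 28 = -43*(-1 + (72 + 72*√6)*0) - 28 = -43*(-1 + 0) - 28 = -43*(-1) - 28 = 43 - 28 = 15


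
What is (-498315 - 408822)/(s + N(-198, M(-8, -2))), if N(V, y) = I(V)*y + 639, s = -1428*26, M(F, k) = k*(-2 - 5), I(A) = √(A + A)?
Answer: 1225945259/49315731 + 2822204*I*√11/49315731 ≈ 24.859 + 0.1898*I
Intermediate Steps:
I(A) = √2*√A (I(A) = √(2*A) = √2*√A)
M(F, k) = -7*k (M(F, k) = k*(-7) = -7*k)
s = -37128
N(V, y) = 639 + y*√2*√V (N(V, y) = (√2*√V)*y + 639 = y*√2*√V + 639 = 639 + y*√2*√V)
(-498315 - 408822)/(s + N(-198, M(-8, -2))) = (-498315 - 408822)/(-37128 + (639 + (-7*(-2))*√2*√(-198))) = -907137/(-37128 + (639 + 14*√2*(3*I*√22))) = -907137/(-37128 + (639 + 84*I*√11)) = -907137/(-36489 + 84*I*√11)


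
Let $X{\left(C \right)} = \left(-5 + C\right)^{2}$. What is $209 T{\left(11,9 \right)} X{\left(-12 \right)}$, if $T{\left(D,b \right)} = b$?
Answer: $543609$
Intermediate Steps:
$209 T{\left(11,9 \right)} X{\left(-12 \right)} = 209 \cdot 9 \left(-5 - 12\right)^{2} = 1881 \left(-17\right)^{2} = 1881 \cdot 289 = 543609$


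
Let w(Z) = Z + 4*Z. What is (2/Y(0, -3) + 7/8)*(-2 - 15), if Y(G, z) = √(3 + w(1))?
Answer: -119/8 - 17*√2/2 ≈ -26.896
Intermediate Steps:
w(Z) = 5*Z
Y(G, z) = 2*√2 (Y(G, z) = √(3 + 5*1) = √(3 + 5) = √8 = 2*√2)
(2/Y(0, -3) + 7/8)*(-2 - 15) = (2/((2*√2)) + 7/8)*(-2 - 15) = (2*(√2/4) + 7*(⅛))*(-17) = (√2/2 + 7/8)*(-17) = (7/8 + √2/2)*(-17) = -119/8 - 17*√2/2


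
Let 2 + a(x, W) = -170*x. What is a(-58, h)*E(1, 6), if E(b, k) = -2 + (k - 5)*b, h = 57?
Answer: -9858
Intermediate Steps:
a(x, W) = -2 - 170*x
E(b, k) = -2 + b*(-5 + k) (E(b, k) = -2 + (-5 + k)*b = -2 + b*(-5 + k))
a(-58, h)*E(1, 6) = (-2 - 170*(-58))*(-2 - 5*1 + 1*6) = (-2 + 9860)*(-2 - 5 + 6) = 9858*(-1) = -9858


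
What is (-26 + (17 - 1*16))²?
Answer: 625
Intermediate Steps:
(-26 + (17 - 1*16))² = (-26 + (17 - 16))² = (-26 + 1)² = (-25)² = 625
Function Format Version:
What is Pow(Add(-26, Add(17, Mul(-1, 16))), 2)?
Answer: 625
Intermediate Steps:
Pow(Add(-26, Add(17, Mul(-1, 16))), 2) = Pow(Add(-26, Add(17, -16)), 2) = Pow(Add(-26, 1), 2) = Pow(-25, 2) = 625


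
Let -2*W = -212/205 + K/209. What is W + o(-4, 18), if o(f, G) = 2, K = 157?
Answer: 183503/85690 ≈ 2.1415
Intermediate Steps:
W = 12123/85690 (W = -(-212/205 + 157/209)/2 = -1/2*(-12123/42845) = 12123/85690 ≈ 0.14148)
W + o(-4, 18) = 12123/85690 + 2 = 183503/85690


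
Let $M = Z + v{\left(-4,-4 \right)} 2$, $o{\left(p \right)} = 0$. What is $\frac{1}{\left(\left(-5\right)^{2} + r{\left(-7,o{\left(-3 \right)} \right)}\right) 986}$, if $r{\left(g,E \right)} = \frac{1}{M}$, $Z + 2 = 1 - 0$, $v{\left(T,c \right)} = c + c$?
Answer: $\frac{1}{24592} \approx 4.0664 \cdot 10^{-5}$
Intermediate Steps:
$v{\left(T,c \right)} = 2 c$
$Z = -1$ ($Z = -2 + \left(1 - 0\right) = -2 + \left(1 + 0\right) = -2 + 1 = -1$)
$M = -17$ ($M = -1 + 2 \left(-4\right) 2 = -1 - 16 = -17$)
$r{\left(g,E \right)} = - \frac{1}{17}$ ($r{\left(g,E \right)} = \frac{1}{-17} = - \frac{1}{17}$)
$\frac{1}{\left(\left(-5\right)^{2} + r{\left(-7,o{\left(-3 \right)} \right)}\right) 986} = \frac{1}{\left(\left(-5\right)^{2} - \frac{1}{17}\right) 986} = \frac{1}{25 - \frac{1}{17}} \cdot \frac{1}{986} = \frac{1}{\frac{424}{17}} \cdot \frac{1}{986} = \frac{17}{424} \cdot \frac{1}{986} = \frac{1}{24592}$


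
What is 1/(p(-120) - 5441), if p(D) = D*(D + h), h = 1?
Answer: 1/8839 ≈ 0.00011313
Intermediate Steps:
p(D) = D*(1 + D) (p(D) = D*(D + 1) = D*(1 + D))
1/(p(-120) - 5441) = 1/(-120*(1 - 120) - 5441) = 1/(-120*(-119) - 5441) = 1/(14280 - 5441) = 1/8839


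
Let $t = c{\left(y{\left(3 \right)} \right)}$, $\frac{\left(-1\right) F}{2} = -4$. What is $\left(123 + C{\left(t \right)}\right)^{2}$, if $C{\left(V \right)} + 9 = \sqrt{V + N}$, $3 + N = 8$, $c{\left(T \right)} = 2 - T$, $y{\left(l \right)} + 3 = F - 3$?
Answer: $\left(114 + \sqrt{5}\right)^{2} \approx 13511.0$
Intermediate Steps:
$F = 8$ ($F = \left(-2\right) \left(-4\right) = 8$)
$y{\left(l \right)} = 2$ ($y{\left(l \right)} = -3 + \left(8 - 3\right) = -3 + 5 = 2$)
$t = 0$ ($t = 2 - 2 = 0$)
$N = 5$ ($N = -3 + 8 = 5$)
$C{\left(V \right)} = -9 + \sqrt{5 + V}$ ($C{\left(V \right)} = -9 + \sqrt{V + 5} = -9 + \sqrt{5 + V}$)
$\left(123 + C{\left(t \right)}\right)^{2} = \left(123 - \left(9 - \sqrt{5 + 0}\right)\right)^{2} = \left(123 - \left(9 - \sqrt{5}\right)\right)^{2} = \left(114 + \sqrt{5}\right)^{2}$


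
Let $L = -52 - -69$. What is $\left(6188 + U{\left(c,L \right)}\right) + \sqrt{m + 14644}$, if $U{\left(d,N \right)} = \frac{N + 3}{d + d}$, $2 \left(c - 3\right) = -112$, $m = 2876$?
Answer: $\frac{327954}{53} + 4 \sqrt{1095} \approx 6320.2$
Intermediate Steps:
$L = 17$ ($L = -52 + 69 = 17$)
$c = -53$ ($c = 3 + \frac{1}{2} \left(-112\right) = 3 - 56 = -53$)
$U{\left(d,N \right)} = \frac{3 + N}{2 d}$
$\left(6188 + U{\left(c,L \right)}\right) + \sqrt{m + 14644} = \left(6188 + \frac{3 + 17}{2 \left(-53\right)}\right) + \sqrt{2876 + 14644} = \left(6188 + \frac{1}{2} \left(- \frac{1}{53}\right) 20\right) + \sqrt{17520} = \left(6188 - \frac{10}{53}\right) + 4 \sqrt{1095} = \frac{327954}{53} + 4 \sqrt{1095}$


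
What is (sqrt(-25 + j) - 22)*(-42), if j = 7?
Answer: 924 - 126*I*sqrt(2) ≈ 924.0 - 178.19*I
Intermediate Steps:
(sqrt(-25 + j) - 22)*(-42) = (sqrt(-25 + 7) - 22)*(-42) = (sqrt(-18) - 22)*(-42) = (3*I*sqrt(2) - 22)*(-42) = (-22 + 3*I*sqrt(2))*(-42) = 924 - 126*I*sqrt(2)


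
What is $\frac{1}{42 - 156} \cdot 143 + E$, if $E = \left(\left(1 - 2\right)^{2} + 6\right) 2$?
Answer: $\frac{1453}{114} \approx 12.746$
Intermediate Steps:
$E = 14$ ($E = \left(\left(-1\right)^{2} + 6\right) 2 = \left(1 + 6\right) 2 = 7 \cdot 2 = 14$)
$\frac{1}{42 - 156} \cdot 143 + E = \frac{1}{42 - 156} \cdot 143 + 14 = \frac{1}{-114} \cdot 143 + 14 = \left(- \frac{1}{114}\right) 143 + 14 = - \frac{143}{114} + 14 = \frac{1453}{114}$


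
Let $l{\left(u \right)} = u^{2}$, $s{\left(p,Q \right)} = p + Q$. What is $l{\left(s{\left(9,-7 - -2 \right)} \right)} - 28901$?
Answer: $-28885$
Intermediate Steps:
$s{\left(p,Q \right)} = Q + p$
$l{\left(s{\left(9,-7 - -2 \right)} \right)} - 28901 = \left(\left(-7 - -2\right) + 9\right)^{2} - 28901 = \left(\left(-7 + 2\right) + 9\right)^{2} - 28901 = \left(-5 + 9\right)^{2} - 28901 = 4^{2} - 28901 = 16 - 28901 = -28885$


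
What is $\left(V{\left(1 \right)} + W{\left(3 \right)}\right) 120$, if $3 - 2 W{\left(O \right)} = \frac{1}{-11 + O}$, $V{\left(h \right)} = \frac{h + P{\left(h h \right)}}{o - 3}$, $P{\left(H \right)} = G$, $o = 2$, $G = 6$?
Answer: $- \frac{1305}{2} \approx -652.5$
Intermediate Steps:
$P{\left(H \right)} = 6$
$V{\left(h \right)} = -6 - h$ ($V{\left(h \right)} = \frac{h + 6}{2 - 3} = \frac{6 + h}{-1} = \left(6 + h\right) \left(-1\right) = -6 - h$)
$W{\left(O \right)} = \frac{3}{2} - \frac{1}{2 \left(-11 + O\right)}$
$\left(V{\left(1 \right)} + W{\left(3 \right)}\right) 120 = \left(\left(-6 - 1\right) + \frac{-34 + 3 \cdot 3}{2 \left(-11 + 3\right)}\right) 120 = \left(\left(-6 - 1\right) + \frac{-34 + 9}{2 \left(-8\right)}\right) 120 = \left(-7 + \frac{1}{2} \left(- \frac{1}{8}\right) \left(-25\right)\right) 120 = \left(-7 + \frac{25}{16}\right) 120 = \left(- \frac{87}{16}\right) 120 = - \frac{1305}{2}$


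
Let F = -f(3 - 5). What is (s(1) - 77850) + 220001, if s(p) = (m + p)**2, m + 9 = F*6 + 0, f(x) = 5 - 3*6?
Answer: 147051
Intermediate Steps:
f(x) = -13 (f(x) = 5 - 18 = -13)
F = 13 (F = -1*(-13) = 13)
m = 69 (m = -9 + (13*6 + 0) = -9 + (78 + 0) = -9 + 78 = 69)
s(p) = (69 + p)**2
(s(1) - 77850) + 220001 = ((69 + 1)**2 - 77850) + 220001 = (70**2 - 77850) + 220001 = (4900 - 77850) + 220001 = -72950 + 220001 = 147051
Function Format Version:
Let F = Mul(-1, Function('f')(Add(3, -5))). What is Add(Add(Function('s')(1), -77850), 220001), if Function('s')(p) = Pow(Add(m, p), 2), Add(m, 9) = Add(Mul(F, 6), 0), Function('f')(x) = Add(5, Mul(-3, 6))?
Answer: 147051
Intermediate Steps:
Function('f')(x) = -13 (Function('f')(x) = Add(5, -18) = -13)
F = 13 (F = Mul(-1, -13) = 13)
m = 69 (m = Add(-9, Add(Mul(13, 6), 0)) = Add(-9, Add(78, 0)) = Add(-9, 78) = 69)
Function('s')(p) = Pow(Add(69, p), 2)
Add(Add(Function('s')(1), -77850), 220001) = Add(Add(Pow(Add(69, 1), 2), -77850), 220001) = Add(Add(Pow(70, 2), -77850), 220001) = Add(Add(4900, -77850), 220001) = Add(-72950, 220001) = 147051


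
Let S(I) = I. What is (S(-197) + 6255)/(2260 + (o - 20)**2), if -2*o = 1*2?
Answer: 6058/2701 ≈ 2.2429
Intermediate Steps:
o = -1 (o = -2/2 = -1/2*2 = -1)
(S(-197) + 6255)/(2260 + (o - 20)**2) = (-197 + 6255)/(2260 + (-1 - 20)**2) = 6058/(2260 + (-21)**2) = 6058/(2260 + 441) = 6058/2701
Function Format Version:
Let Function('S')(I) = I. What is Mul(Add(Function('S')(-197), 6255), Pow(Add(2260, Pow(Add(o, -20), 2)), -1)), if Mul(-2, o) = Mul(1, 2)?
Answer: Rational(6058, 2701) ≈ 2.2429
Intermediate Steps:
o = -1 (o = Mul(Rational(-1, 2), Mul(1, 2)) = Mul(Rational(-1, 2), 2) = -1)
Mul(Add(Function('S')(-197), 6255), Pow(Add(2260, Pow(Add(o, -20), 2)), -1)) = Mul(Add(-197, 6255), Pow(Add(2260, Pow(Add(-1, -20), 2)), -1)) = Mul(6058, Pow(Add(2260, Pow(-21, 2)), -1)) = Mul(6058, Pow(Add(2260, 441), -1)) = Mul(6058, Pow(2701, -1)) = Mul(6058, Rational(1, 2701)) = Rational(6058, 2701)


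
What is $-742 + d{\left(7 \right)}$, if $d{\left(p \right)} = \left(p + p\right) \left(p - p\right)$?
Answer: $-742$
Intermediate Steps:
$d{\left(p \right)} = 0$ ($d{\left(p \right)} = 2 p 0 = 0$)
$-742 + d{\left(7 \right)} = -742 + 0 = -742$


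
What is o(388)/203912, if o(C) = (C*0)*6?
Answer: 0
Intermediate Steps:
o(C) = 0 (o(C) = 0*6 = 0)
o(388)/203912 = 0/203912 = 0*(1/203912) = 0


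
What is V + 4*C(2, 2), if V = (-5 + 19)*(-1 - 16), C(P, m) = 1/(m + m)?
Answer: -237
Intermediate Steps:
C(P, m) = 1/(2*m)
V = -238 (V = 14*(-17) = -238)
V + 4*C(2, 2) = -238 + 4*((½)/2) = -238 + 4*((½)*(½)) = -238 + 4*(¼) = -238 + 1 = -237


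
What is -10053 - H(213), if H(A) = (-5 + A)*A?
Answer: -54357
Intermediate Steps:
H(A) = A*(-5 + A)
-10053 - H(213) = -10053 - 213*(-5 + 213) = -10053 - 213*208 = -10053 - 1*44304 = -10053 - 44304 = -54357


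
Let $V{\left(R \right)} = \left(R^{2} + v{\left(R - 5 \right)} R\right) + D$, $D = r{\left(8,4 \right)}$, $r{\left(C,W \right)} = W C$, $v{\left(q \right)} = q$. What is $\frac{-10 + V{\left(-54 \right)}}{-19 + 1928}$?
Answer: $\frac{6124}{1909} \approx 3.208$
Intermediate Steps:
$r{\left(C,W \right)} = C W$
$D = 32$ ($D = 8 \cdot 4 = 32$)
$V{\left(R \right)} = 32 + R^{2} + R \left(-5 + R\right)$ ($V{\left(R \right)} = \left(R^{2} + \left(R - 5\right) R\right) + 32 = \left(R^{2} + \left(-5 + R\right) R\right) + 32 = \left(R^{2} + R \left(-5 + R\right)\right) + 32 = 32 + R^{2} + R \left(-5 + R\right)$)
$\frac{-10 + V{\left(-54 \right)}}{-19 + 1928} = \frac{-10 + \left(32 + \left(-54\right)^{2} - 54 \left(-5 - 54\right)\right)}{-19 + 1928} = \frac{-10 + \left(32 + 2916 - -3186\right)}{1909} = \left(-10 + \left(32 + 2916 + 3186\right)\right) \frac{1}{1909} = \left(-10 + 6134\right) \frac{1}{1909} = 6124 \cdot \frac{1}{1909} = \frac{6124}{1909}$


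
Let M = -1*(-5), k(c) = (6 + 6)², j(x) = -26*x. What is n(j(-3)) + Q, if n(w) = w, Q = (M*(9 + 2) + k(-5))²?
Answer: 39679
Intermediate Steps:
k(c) = 144 (k(c) = 12² = 144)
M = 5
Q = 39601 (Q = (5*(9 + 2) + 144)² = (5*11 + 144)² = (55 + 144)² = 199² = 39601)
n(j(-3)) + Q = -26*(-3) + 39601 = 78 + 39601 = 39679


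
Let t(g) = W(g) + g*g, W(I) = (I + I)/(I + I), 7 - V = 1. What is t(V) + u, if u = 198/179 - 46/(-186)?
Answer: 638470/16647 ≈ 38.353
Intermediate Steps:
V = 6 (V = 7 - 1*1 = 7 - 1 = 6)
W(I) = 1 (W(I) = (2*I)/((2*I)) = (2*I)*(1/(2*I)) = 1)
u = 22531/16647 (u = 198*(1/179) - 46*(-1/186) = 198/179 + 23/93 = 22531/16647 ≈ 1.3535)
t(g) = 1 + g² (t(g) = 1 + g*g = 1 + g²)
t(V) + u = (1 + 6²) + 22531/16647 = (1 + 36) + 22531/16647 = 37 + 22531/16647 = 638470/16647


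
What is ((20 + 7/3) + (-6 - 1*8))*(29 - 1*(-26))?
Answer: 1375/3 ≈ 458.33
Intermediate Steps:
((20 + 7/3) + (-6 - 1*8))*(29 - 1*(-26)) = ((20 + 7*(⅓)) + (-6 - 8))*(29 + 26) = ((20 + 7/3) - 14)*55 = (67/3 - 14)*55 = (25/3)*55 = 1375/3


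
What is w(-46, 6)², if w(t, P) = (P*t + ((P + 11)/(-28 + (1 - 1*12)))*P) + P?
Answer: 12559936/169 ≈ 74319.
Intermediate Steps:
w(t, P) = P + P*t + P*(-11/39 - P/39) (w(t, P) = (P*t + ((11 + P)/(-28 + (1 - 12)))*P) + P = (P*t + ((11 + P)/(-28 - 11))*P) + P = (P*t + ((11 + P)/(-39))*P) + P = (P*t + ((11 + P)*(-1/39))*P) + P = (P*t + (-11/39 - P/39)*P) + P = (P*t + P*(-11/39 - P/39)) + P = P + P*t + P*(-11/39 - P/39))
w(-46, 6)² = ((1/39)*6*(28 - 1*6 + 39*(-46)))² = ((1/39)*6*(28 - 6 - 1794))² = ((1/39)*6*(-1772))² = (-3544/13)² = 12559936/169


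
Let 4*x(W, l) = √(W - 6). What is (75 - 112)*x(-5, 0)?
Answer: -37*I*√11/4 ≈ -30.679*I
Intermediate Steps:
x(W, l) = √(-6 + W)/4 (x(W, l) = √(W - 6)/4 = √(-6 + W)/4)
(75 - 112)*x(-5, 0) = (75 - 112)*(√(-6 - 5)/4) = -37*√(-11)/4 = -37*I*√11/4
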